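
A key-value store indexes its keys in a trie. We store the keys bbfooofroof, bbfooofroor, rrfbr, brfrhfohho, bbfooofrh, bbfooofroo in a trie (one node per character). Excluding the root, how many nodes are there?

27

Count nodes per top-level branch (shared prefixes stored once):
  'b'-branch (bbfooofrh, bbfooofroo, bbfooofroof, bbfooofroor, brfrhfohho): 22 nodes
  'r'-branch (rrfbr): 5 nodes
Sum: 27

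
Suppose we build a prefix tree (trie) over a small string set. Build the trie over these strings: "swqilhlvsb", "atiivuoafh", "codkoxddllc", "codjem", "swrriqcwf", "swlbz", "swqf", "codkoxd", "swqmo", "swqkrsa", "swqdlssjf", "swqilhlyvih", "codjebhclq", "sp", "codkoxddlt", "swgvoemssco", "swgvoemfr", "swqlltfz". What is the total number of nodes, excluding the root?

84

Count nodes per top-level branch (shared prefixes stored once):
  'a'-branch (atiivuoafh): 10 nodes
  'c'-branch (codjebhclq, codjem, codkoxd, codkoxddllc, codkoxddlt): 20 nodes
  's'-branch (sp, swgvoemfr, swgvoemssco, swlbz, swqdlssjf, swqf, swqilhlvsb, swqilhlyvih, swqkrsa, swqlltfz, swqmo, swrriqcwf): 54 nodes
Sum: 84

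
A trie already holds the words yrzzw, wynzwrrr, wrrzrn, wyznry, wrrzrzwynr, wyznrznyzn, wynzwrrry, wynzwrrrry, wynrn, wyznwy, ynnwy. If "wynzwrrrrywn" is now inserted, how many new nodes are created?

2

Walking "wynzwrrrrywn" from the root, the first 10 characters ("wynzwrrrry") follow existing edges; "w" is the first miss.
So 12 − 10 = 2 new nodes.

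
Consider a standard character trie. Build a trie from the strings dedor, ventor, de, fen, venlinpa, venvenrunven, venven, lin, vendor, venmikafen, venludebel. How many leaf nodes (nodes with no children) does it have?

A leaf is a node with no children — equivalently, the end of a word that is not a proper prefix of any other stored word.
Those words: "dedor", "fen", "lin", "vendor", "venlinpa", "venludebel", "venmikafen", "ventor", "venvenrunven"
Leaf count: 9

9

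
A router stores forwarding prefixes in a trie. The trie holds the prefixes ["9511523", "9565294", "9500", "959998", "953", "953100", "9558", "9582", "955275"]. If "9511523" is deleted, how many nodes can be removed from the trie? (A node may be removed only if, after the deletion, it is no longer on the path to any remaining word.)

After clearing the end-marker at "9511523", prune upward until reaching a node still needed by another word.
The suffix "11523" (5 nodes) is used only by "9511523"; the node for "95" still has the child "6", so pruning stops there.
Nodes removed: 5

5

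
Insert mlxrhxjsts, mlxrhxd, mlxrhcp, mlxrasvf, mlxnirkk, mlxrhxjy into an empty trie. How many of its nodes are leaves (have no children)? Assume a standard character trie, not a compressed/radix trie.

Leaves are exactly the stored words that no other stored word extends.
Those words: "mlxnirkk", "mlxrasvf", "mlxrhcp", "mlxrhxd", "mlxrhxjsts", "mlxrhxjy"
Leaf count: 6

6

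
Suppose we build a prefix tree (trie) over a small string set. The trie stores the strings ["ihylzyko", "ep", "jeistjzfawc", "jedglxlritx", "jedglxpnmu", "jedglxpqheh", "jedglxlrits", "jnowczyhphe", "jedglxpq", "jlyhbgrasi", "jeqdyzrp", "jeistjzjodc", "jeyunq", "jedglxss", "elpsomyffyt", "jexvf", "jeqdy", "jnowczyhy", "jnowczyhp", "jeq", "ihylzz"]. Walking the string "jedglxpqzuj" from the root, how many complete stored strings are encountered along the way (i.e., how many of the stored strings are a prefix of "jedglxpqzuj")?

1

Walk "jedglxpqzuj" from the root; an end-of-word marker is hit whenever a stored word is a prefix of "jedglxpqzuj".
Prefixes of the query that are stored words: "jedglxpq"
Count: 1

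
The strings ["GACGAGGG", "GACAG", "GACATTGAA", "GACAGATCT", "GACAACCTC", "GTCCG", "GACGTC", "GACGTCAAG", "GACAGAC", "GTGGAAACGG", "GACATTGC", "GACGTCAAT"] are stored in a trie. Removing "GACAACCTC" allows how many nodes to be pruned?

A node on "GACAACCTC"'s path can go only if nothing else ends at it or branches off below it.
The suffix "ACCTC" (5 nodes) is used only by "GACAACCTC"; the node for "GACA" still has the child "G", so pruning stops there.
Nodes removed: 5

5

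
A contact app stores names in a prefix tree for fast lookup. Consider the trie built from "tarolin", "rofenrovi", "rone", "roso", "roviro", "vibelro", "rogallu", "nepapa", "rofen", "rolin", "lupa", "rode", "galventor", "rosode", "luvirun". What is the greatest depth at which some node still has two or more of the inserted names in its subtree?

5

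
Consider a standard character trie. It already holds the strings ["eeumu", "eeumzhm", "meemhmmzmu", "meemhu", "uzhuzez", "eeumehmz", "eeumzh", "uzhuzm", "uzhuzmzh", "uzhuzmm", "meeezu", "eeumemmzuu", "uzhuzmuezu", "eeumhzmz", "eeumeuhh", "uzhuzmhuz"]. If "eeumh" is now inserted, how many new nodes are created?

Every character of "eeumh" already lies on an existing path (it is a prefix of some stored word).
No new nodes are needed: 0.

0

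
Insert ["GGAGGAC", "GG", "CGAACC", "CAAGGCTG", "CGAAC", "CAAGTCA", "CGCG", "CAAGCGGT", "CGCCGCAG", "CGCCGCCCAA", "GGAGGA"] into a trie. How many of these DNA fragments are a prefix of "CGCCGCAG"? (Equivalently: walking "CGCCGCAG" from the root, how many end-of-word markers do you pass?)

Check each prefix of "CGCCGCAG" against the stored set — each match is an end-marker on the path.
Prefixes of the query that are stored words: "CGCCGCAG"
Count: 1

1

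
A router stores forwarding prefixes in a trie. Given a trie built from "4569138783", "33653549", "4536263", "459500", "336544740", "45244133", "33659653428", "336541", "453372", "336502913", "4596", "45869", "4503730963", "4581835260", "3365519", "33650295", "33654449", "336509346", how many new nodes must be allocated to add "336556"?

1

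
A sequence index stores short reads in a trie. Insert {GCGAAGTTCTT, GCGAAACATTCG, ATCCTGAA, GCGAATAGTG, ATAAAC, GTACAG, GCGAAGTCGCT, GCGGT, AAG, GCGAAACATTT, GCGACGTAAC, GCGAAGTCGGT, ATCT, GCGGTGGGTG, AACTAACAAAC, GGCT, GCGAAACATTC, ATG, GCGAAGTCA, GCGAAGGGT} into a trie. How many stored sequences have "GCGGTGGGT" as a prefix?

Walk to "GCGGTGGGT"; the words in its subtree are exactly those with that prefix.
Words under "GCGGTGGGT": GCGGTGGGTG
Count: 1

1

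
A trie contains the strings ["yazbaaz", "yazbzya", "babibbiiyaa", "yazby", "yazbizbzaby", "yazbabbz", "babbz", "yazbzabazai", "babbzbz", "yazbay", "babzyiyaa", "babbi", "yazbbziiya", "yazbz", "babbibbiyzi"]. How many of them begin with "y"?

9

Walk to "y"; the words in its subtree are exactly those with that prefix.
Words under "y": yazbaaz, yazbabbz, yazbay, yazbbziiya, yazbizbzaby, yazby, yazbz, yazbzabazai, yazbzya
Count: 9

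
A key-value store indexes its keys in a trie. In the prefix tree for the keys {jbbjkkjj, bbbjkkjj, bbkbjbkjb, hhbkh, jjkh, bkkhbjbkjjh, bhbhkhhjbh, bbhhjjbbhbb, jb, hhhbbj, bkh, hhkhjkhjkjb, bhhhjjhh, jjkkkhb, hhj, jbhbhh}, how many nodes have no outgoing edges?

Leaves are exactly the stored words that no other stored word extends.
Those words: "bbbjkkjj", "bbhhjjbbhbb", "bbkbjbkjb", "bhbhkhhjbh", "bhhhjjhh", "bkh", "bkkhbjbkjjh", "hhbkh", "hhhbbj", "hhj", "hhkhjkhjkjb", "jbbjkkjj", "jbhbhh", "jjkh", "jjkkkhb"
Leaf count: 15

15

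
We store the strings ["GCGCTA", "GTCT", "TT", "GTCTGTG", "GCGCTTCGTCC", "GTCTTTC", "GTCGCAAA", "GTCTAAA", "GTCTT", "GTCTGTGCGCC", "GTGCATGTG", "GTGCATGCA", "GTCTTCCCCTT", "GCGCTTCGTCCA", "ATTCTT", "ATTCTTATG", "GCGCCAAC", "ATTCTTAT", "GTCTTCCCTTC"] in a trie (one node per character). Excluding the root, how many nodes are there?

Trace insertions, counting only characters that open a new branch:
  "GCGCTA" → 6 new (G, C, G, C, T, A)
  "GTCT" → prefix "G" already present; 3 new (T, C, T)
  "TT" → 2 new (T, T)
  "GTCTGTG" → prefix "GTCT" already present; 3 new (G, T, G)
  "GCGCTTCGTCC" → prefix "GCGCT" already present; 6 new (T, C, G, T, C, C)
  "GTCTTTC" → prefix "GTCT" already present; 3 new (T, T, C)
  "GTCGCAAA" → prefix "GTC" already present; 5 new (G, C, A, A, A)
  "GTCTAAA" → prefix "GTCT" already present; 3 new (A, A, A)
  "GTCTT" → prefix "GTCTT" already present; 0 new (none)
  "GTCTGTGCGCC" → prefix "GTCTGTG" already present; 4 new (C, G, C, C)
  "GTGCATGTG" → prefix "GT" already present; 7 new (G, C, A, T, G, T, G)
  "GTGCATGCA" → prefix "GTGCATG" already present; 2 new (C, A)
  "GTCTTCCCCTT" → prefix "GTCTT" already present; 6 new (C, C, C, C, T, T)
  "GCGCTTCGTCCA" → prefix "GCGCTTCGTCC" already present; 1 new (A)
  "ATTCTT" → 6 new (A, T, T, C, T, T)
  "ATTCTTATG" → prefix "ATTCTT" already present; 3 new (A, T, G)
  "GCGCCAAC" → prefix "GCGC" already present; 4 new (C, A, A, C)
  "ATTCTTAT" → prefix "ATTCTTAT" already present; 0 new (none)
  "GTCTTCCCTTC" → prefix "GTCTTCCC" already present; 3 new (T, T, C)
Total nodes = 6 + 3 + 2 + 3 + 6 + 3 + 5 + 3 + 0 + 4 + 7 + 2 + 6 + 1 + 6 + 3 + 4 + 0 + 3 = 67

67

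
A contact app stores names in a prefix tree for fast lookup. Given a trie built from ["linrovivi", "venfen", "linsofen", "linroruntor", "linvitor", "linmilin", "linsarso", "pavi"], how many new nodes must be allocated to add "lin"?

"lin" is already a full path in the trie; only an end-marker is added.
No new nodes are needed: 0.

0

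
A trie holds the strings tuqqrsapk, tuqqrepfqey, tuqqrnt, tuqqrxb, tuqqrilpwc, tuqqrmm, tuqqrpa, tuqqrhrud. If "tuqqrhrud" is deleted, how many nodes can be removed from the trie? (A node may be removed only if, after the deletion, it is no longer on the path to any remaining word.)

4

A node on "tuqqrhrud"'s path can go only if nothing else ends at it or branches off below it.
The suffix "hrud" (4 nodes) is used only by "tuqqrhrud"; the node for "tuqqr" still has the child "s", so pruning stops there.
Nodes removed: 4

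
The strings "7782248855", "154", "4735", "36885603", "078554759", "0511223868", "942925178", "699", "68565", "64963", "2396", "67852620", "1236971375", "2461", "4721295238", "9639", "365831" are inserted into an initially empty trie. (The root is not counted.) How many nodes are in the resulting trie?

101

Trace insertions, counting only characters that open a new branch:
  "7782248855" → 10 new (7, 7, 8, 2, 2, 4, 8, 8, 5, 5)
  "154" → 3 new (1, 5, 4)
  "4735" → 4 new (4, 7, 3, 5)
  "36885603" → 8 new (3, 6, 8, 8, 5, 6, 0, 3)
  "078554759" → 9 new (0, 7, 8, 5, 5, 4, 7, 5, 9)
  "0511223868" → prefix "0" already present; 9 new (5, 1, 1, 2, 2, 3, 8, 6, 8)
  "942925178" → 9 new (9, 4, 2, 9, 2, 5, 1, 7, 8)
  "699" → 3 new (6, 9, 9)
  "68565" → prefix "6" already present; 4 new (8, 5, 6, 5)
  "64963" → prefix "6" already present; 4 new (4, 9, 6, 3)
  "2396" → 4 new (2, 3, 9, 6)
  "67852620" → prefix "6" already present; 7 new (7, 8, 5, 2, 6, 2, 0)
  "1236971375" → prefix "1" already present; 9 new (2, 3, 6, 9, 7, 1, 3, 7, 5)
  "2461" → prefix "2" already present; 3 new (4, 6, 1)
  "4721295238" → prefix "47" already present; 8 new (2, 1, 2, 9, 5, 2, 3, 8)
  "9639" → prefix "9" already present; 3 new (6, 3, 9)
  "365831" → prefix "36" already present; 4 new (5, 8, 3, 1)
Total nodes = 10 + 3 + 4 + 8 + 9 + 9 + 9 + 3 + 4 + 4 + 4 + 7 + 9 + 3 + 8 + 3 + 4 = 101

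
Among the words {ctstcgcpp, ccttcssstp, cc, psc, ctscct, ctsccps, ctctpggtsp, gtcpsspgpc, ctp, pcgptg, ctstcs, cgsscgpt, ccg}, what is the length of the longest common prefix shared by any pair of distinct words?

5

Equivalently: take the maximum, over all pairs, of their longest common prefix length.
"ctsccps" and "ctscct" agree on "ctscc" (5 characters) before diverging; nothing deeper is shared.
Longest shared-prefix length: 5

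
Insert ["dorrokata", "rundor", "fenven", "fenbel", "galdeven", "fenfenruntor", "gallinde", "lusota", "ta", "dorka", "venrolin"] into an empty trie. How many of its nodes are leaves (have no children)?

A leaf is a node with no children — equivalently, the end of a word that is not a proper prefix of any other stored word.
Those words: "dorka", "dorrokata", "fenbel", "fenfenruntor", "fenven", "galdeven", "gallinde", "lusota", "rundor", "ta", "venrolin"
Leaf count: 11

11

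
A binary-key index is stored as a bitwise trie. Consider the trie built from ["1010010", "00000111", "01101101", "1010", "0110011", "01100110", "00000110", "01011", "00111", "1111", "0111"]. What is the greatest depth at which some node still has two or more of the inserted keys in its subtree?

Look for the deepest trie node that still has at least two words in its subtree.
"00000110" and "00000111" agree on "0000011" (7 characters) before diverging; nothing deeper is shared.
Longest shared-prefix length: 7

7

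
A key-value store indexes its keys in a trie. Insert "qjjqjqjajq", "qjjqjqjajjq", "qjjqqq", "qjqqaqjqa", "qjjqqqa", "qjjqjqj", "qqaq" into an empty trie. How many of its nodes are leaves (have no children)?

Leaves are exactly the stored words that no other stored word extends.
Those words: "qjjqjqjajjq", "qjjqjqjajq", "qjjqqqa", "qjqqaqjqa", "qqaq"
Leaf count: 5

5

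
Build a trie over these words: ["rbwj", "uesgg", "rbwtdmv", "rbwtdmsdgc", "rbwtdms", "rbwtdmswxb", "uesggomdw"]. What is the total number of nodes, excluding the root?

24

Insert word by word; a character creates a node only if that edge doesn't already exist:
  "rbwj" → 4 new (r, b, w, j)
  "uesgg" → 5 new (u, e, s, g, g)
  "rbwtdmv" → prefix "rbw" already present; 4 new (t, d, m, v)
  "rbwtdmsdgc" → prefix "rbwtdm" already present; 4 new (s, d, g, c)
  "rbwtdms" → prefix "rbwtdms" already present; 0 new (none)
  "rbwtdmswxb" → prefix "rbwtdms" already present; 3 new (w, x, b)
  "uesggomdw" → prefix "uesgg" already present; 4 new (o, m, d, w)
Total nodes = 4 + 5 + 4 + 4 + 0 + 3 + 4 = 24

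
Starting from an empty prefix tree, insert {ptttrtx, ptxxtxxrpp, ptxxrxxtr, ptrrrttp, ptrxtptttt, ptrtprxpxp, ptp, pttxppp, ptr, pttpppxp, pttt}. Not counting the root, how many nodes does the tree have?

50

Count nodes per top-level branch (shared prefixes stored once):
  'p'-branch (ptp, ptr, ptrrrttp, ptrtprxpxp, ptrxtptttt, pttpppxp, pttt, ptttrtx, pttxppp, ptxxrxxtr, ptxxtxxrpp): 50 nodes
Sum: 50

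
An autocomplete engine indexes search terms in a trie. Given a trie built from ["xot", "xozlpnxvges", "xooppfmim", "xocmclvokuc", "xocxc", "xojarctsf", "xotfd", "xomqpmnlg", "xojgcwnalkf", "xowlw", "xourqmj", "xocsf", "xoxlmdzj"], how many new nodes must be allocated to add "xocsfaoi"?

3

Walking "xocsfaoi" from the root, the first 5 characters ("xocsf") follow existing edges; "a" is the first miss.
So 8 − 5 = 3 new nodes.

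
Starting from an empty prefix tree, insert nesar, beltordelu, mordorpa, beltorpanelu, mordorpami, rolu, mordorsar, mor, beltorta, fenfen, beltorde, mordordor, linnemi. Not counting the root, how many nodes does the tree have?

Count nodes per top-level branch (shared prefixes stored once):
  'b'-branch (beltorde, beltordelu, beltorpanelu, beltorta): 18 nodes
  'f'-branch (fenfen): 6 nodes
  'l'-branch (linnemi): 7 nodes
  'm'-branch (mor, mordordor, mordorpa, mordorpami, mordorsar): 16 nodes
  'n'-branch (nesar): 5 nodes
  'r'-branch (rolu): 4 nodes
Sum: 56

56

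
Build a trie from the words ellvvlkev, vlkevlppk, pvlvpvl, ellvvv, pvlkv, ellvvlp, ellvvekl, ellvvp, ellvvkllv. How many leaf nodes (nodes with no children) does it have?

A leaf is a node with no children — equivalently, the end of a word that is not a proper prefix of any other stored word.
Those words: "ellvvekl", "ellvvkllv", "ellvvlkev", "ellvvlp", "ellvvp", "ellvvv", "pvlkv", "pvlvpvl", "vlkevlppk"
Leaf count: 9

9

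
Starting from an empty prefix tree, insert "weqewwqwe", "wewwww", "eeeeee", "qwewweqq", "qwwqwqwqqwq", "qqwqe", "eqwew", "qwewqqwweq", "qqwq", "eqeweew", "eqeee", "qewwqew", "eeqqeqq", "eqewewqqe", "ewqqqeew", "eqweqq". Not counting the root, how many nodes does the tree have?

Count nodes per top-level branch (shared prefixes stored once):
  'e'-branch (eeeeee, eeqqeqq, eqeee, eqeweew, eqewewqqe, eqweqq, eqwew, ewqqqeew): 35 nodes
  'q'-branch (qewwqew, qqwq, qqwqe, qwewqqwweq, qwewweqq, qwwqwqwqqwq): 33 nodes
  'w'-branch (weqewwqwe, wewwww): 13 nodes
Sum: 81

81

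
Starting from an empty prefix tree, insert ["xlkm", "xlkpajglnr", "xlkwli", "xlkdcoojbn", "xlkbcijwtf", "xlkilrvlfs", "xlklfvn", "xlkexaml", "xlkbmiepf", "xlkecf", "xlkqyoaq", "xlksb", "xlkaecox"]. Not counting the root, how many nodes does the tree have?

63

Insert word by word; a character creates a node only if that edge doesn't already exist:
  "xlkm" → 4 new (x, l, k, m)
  "xlkpajglnr" → prefix "xlk" already present; 7 new (p, a, j, g, l, n, r)
  "xlkwli" → prefix "xlk" already present; 3 new (w, l, i)
  "xlkdcoojbn" → prefix "xlk" already present; 7 new (d, c, o, o, j, b, n)
  "xlkbcijwtf" → prefix "xlk" already present; 7 new (b, c, i, j, w, t, f)
  "xlkilrvlfs" → prefix "xlk" already present; 7 new (i, l, r, v, l, f, s)
  "xlklfvn" → prefix "xlk" already present; 4 new (l, f, v, n)
  "xlkexaml" → prefix "xlk" already present; 5 new (e, x, a, m, l)
  "xlkbmiepf" → prefix "xlkb" already present; 5 new (m, i, e, p, f)
  "xlkecf" → prefix "xlke" already present; 2 new (c, f)
  "xlkqyoaq" → prefix "xlk" already present; 5 new (q, y, o, a, q)
  "xlksb" → prefix "xlk" already present; 2 new (s, b)
  "xlkaecox" → prefix "xlk" already present; 5 new (a, e, c, o, x)
Total nodes = 4 + 7 + 3 + 7 + 7 + 7 + 4 + 5 + 5 + 2 + 5 + 2 + 5 = 63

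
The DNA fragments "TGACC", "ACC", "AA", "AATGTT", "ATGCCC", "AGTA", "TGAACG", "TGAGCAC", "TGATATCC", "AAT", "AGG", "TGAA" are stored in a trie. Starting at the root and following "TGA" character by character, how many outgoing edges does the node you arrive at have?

4

Follow the path "TGA" to its node, then look at its outgoing edges.
Distinct next characters after "TGA": A, C, G, T.
That node has 4 child edges.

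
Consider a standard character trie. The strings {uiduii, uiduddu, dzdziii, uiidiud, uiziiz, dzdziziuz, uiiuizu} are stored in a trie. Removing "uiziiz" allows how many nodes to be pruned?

4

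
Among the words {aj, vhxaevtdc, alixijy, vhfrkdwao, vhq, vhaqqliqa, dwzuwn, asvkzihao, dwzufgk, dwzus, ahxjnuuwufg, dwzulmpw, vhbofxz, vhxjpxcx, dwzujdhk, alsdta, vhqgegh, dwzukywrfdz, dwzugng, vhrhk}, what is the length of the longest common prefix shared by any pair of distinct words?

4

Equivalently: take the maximum, over all pairs, of their longest common prefix length.
"dwzufgk" and "dwzugng" agree on "dwzu" (4 characters) before diverging; nothing deeper is shared.
Longest shared-prefix length: 4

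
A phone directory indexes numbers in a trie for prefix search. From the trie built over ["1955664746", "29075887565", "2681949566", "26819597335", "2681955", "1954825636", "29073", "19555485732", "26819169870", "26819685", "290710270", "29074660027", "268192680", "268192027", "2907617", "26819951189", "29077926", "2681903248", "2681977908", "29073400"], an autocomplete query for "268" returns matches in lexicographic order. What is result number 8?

26819685

DFS of the "268" subtree visits, in order: "2681903248", "26819169870", "268192027", "268192680", "2681949566", "2681955", "26819597335", "26819685", "2681977908", "26819951189"
Position 8: 26819685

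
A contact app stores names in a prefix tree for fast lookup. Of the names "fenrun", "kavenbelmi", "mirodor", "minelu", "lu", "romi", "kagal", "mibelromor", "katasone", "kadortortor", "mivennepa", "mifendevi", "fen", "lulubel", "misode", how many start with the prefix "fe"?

2

Walk to "fe"; the words in its subtree are exactly those with that prefix.
Words under "fe": fen, fenrun
Count: 2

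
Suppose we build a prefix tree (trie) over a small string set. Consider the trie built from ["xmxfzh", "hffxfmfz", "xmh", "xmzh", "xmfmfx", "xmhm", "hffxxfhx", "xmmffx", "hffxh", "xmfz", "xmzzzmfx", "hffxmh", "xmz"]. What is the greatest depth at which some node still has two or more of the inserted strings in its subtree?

Equivalently: take the maximum, over all pairs, of their longest common prefix length.
"hffxfmfz" and "hffxh" agree on "hffx" (4 characters) before diverging; nothing deeper is shared.
Longest shared-prefix length: 4

4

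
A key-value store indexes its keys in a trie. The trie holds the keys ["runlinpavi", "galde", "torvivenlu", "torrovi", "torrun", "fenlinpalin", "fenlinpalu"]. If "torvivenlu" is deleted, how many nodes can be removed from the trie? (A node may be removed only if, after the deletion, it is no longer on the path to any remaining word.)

After clearing the end-marker at "torvivenlu", prune upward until reaching a node still needed by another word.
The suffix "vivenlu" (7 nodes) is used only by "torvivenlu"; the node for "tor" still has the child "r", so pruning stops there.
Nodes removed: 7

7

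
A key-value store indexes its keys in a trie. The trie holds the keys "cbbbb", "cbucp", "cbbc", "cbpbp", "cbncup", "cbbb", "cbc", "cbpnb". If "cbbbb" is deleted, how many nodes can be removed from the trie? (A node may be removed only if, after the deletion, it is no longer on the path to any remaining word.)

A node on "cbbbb"'s path can go only if nothing else ends at it or branches off below it.
The suffix "b" (1 node) is used only by "cbbbb"; "cbbb" is itself a stored word, so pruning stops there.
Nodes removed: 1

1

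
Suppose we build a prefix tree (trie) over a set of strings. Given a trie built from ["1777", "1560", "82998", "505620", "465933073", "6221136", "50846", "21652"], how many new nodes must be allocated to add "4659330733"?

Walking "4659330733" from the root, the first 9 characters ("465933073") follow existing edges; "3" is the first miss.
New nodes needed: |"4659330733"| − 9 = 10 − 9 = 1.

1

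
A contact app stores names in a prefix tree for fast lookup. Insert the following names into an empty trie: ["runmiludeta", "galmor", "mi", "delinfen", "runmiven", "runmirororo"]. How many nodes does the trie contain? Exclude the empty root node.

Count nodes per top-level branch (shared prefixes stored once):
  'd'-branch (delinfen): 8 nodes
  'g'-branch (galmor): 6 nodes
  'm'-branch (mi): 2 nodes
  'r'-branch (runmiludeta, runmirororo, runmiven): 20 nodes
Sum: 36

36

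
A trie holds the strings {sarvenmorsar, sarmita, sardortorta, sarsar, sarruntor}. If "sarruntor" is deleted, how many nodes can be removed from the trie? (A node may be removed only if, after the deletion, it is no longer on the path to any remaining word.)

6

Walk "sarruntor" from the leaf back toward the root, removing each node that no remaining word uses.
The suffix "runtor" (6 nodes) is used only by "sarruntor"; the node for "sar" still has the child "v", so pruning stops there.
Nodes removed: 6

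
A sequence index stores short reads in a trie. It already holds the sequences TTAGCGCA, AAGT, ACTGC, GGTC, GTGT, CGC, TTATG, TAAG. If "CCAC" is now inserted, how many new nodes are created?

3

The longest prefix of "CCAC" already in the trie is "C" (length 1).
Each of the 3 remaining characters creates one node.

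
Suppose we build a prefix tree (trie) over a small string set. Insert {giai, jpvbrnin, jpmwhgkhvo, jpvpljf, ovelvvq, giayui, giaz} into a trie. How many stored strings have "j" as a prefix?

Walk to "j"; the words in its subtree are exactly those with that prefix.
Matches: "jpmwhgkhvo", "jpvbrnin", "jpvpljf"
Count: 3

3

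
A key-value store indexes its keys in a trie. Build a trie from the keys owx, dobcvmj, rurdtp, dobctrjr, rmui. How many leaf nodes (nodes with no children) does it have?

5

Leaves are exactly the stored words that no other stored word extends.
Those words: "dobctrjr", "dobcvmj", "owx", "rmui", "rurdtp"
Leaf count: 5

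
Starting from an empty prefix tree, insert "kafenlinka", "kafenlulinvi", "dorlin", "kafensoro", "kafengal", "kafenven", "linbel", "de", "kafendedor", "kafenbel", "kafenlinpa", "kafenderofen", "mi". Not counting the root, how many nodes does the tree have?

56

For each word, the new-node count is its length minus the longest prefix already in the trie:
  "kafenlinka" → 10 new (k, a, f, e, n, l, i, n, k, a)
  "kafenlulinvi" → prefix "kafenl" already present; 6 new (u, l, i, n, v, i)
  "dorlin" → 6 new (d, o, r, l, i, n)
  "kafensoro" → prefix "kafen" already present; 4 new (s, o, r, o)
  "kafengal" → prefix "kafen" already present; 3 new (g, a, l)
  "kafenven" → prefix "kafen" already present; 3 new (v, e, n)
  "linbel" → 6 new (l, i, n, b, e, l)
  "de" → prefix "d" already present; 1 new (e)
  "kafendedor" → prefix "kafen" already present; 5 new (d, e, d, o, r)
  "kafenbel" → prefix "kafen" already present; 3 new (b, e, l)
  "kafenlinpa" → prefix "kafenlin" already present; 2 new (p, a)
  "kafenderofen" → prefix "kafende" already present; 5 new (r, o, f, e, n)
  "mi" → 2 new (m, i)
Total nodes = 10 + 6 + 6 + 4 + 3 + 3 + 6 + 1 + 5 + 3 + 2 + 5 + 2 = 56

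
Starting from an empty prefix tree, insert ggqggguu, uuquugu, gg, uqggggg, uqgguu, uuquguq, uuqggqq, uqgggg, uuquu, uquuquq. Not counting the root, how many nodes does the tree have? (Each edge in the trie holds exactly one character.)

35

For each word, the new-node count is its length minus the longest prefix already in the trie:
  "ggqggguu" → 8 new (g, g, q, g, g, g, u, u)
  "uuquugu" → 7 new (u, u, q, u, u, g, u)
  "gg" → prefix "gg" already present; 0 new (none)
  "uqggggg" → prefix "u" already present; 6 new (q, g, g, g, g, g)
  "uqgguu" → prefix "uqgg" already present; 2 new (u, u)
  "uuquguq" → prefix "uuqu" already present; 3 new (g, u, q)
  "uuqggqq" → prefix "uuq" already present; 4 new (g, g, q, q)
  "uqgggg" → prefix "uqgggg" already present; 0 new (none)
  "uuquu" → prefix "uuquu" already present; 0 new (none)
  "uquuquq" → prefix "uq" already present; 5 new (u, u, q, u, q)
Total nodes = 8 + 7 + 0 + 6 + 2 + 3 + 4 + 0 + 0 + 5 = 35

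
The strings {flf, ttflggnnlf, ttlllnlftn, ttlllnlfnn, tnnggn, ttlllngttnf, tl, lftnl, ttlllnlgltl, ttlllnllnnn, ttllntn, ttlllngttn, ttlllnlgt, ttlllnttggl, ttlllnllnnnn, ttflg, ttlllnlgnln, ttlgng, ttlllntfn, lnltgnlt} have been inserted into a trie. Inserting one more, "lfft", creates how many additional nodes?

2

Walking "lfft" from the root, the first 2 characters ("lf") follow existing edges; "f" is the first miss.
New nodes needed: |"lfft"| − 2 = 4 − 2 = 2.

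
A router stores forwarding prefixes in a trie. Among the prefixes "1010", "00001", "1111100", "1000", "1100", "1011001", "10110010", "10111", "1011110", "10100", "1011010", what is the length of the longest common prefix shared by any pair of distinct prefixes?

7

Equivalently: take the maximum, over all pairs, of their longest common prefix length.
e.g. "1011001" and "10110010" share the prefix "1011001" of length 7; no pair shares a longer one.
Longest shared-prefix length: 7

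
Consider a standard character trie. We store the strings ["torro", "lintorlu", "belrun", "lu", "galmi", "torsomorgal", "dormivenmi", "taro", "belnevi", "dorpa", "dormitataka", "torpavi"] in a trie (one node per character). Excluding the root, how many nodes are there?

62

Trace insertions, counting only characters that open a new branch:
  "torro" → 5 new (t, o, r, r, o)
  "lintorlu" → 8 new (l, i, n, t, o, r, l, u)
  "belrun" → 6 new (b, e, l, r, u, n)
  "lu" → prefix "l" already present; 1 new (u)
  "galmi" → 5 new (g, a, l, m, i)
  "torsomorgal" → prefix "tor" already present; 8 new (s, o, m, o, r, g, a, l)
  "dormivenmi" → 10 new (d, o, r, m, i, v, e, n, m, i)
  "taro" → prefix "t" already present; 3 new (a, r, o)
  "belnevi" → prefix "bel" already present; 4 new (n, e, v, i)
  "dorpa" → prefix "dor" already present; 2 new (p, a)
  "dormitataka" → prefix "dormi" already present; 6 new (t, a, t, a, k, a)
  "torpavi" → prefix "tor" already present; 4 new (p, a, v, i)
Total nodes = 5 + 8 + 6 + 1 + 5 + 8 + 10 + 3 + 4 + 2 + 6 + 4 = 62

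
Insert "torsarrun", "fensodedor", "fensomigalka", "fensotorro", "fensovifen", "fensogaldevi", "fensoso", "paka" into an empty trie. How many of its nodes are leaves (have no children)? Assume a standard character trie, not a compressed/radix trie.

8

A leaf is a node with no children — equivalently, the end of a word that is not a proper prefix of any other stored word.
Those words: "fensodedor", "fensogaldevi", "fensomigalka", "fensoso", "fensotorro", "fensovifen", "paka", "torsarrun"
Leaf count: 8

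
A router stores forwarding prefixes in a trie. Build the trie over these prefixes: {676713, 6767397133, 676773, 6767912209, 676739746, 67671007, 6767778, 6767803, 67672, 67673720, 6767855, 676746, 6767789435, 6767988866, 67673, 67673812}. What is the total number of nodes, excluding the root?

51

For each word, the new-node count is its length minus the longest prefix already in the trie:
  "676713" → 6 new (6, 7, 6, 7, 1, 3)
  "6767397133" → prefix "6767" already present; 6 new (3, 9, 7, 1, 3, 3)
  "676773" → prefix "6767" already present; 2 new (7, 3)
  "6767912209" → prefix "6767" already present; 6 new (9, 1, 2, 2, 0, 9)
  "676739746" → prefix "6767397" already present; 2 new (4, 6)
  "67671007" → prefix "67671" already present; 3 new (0, 0, 7)
  "6767778" → prefix "67677" already present; 2 new (7, 8)
  "6767803" → prefix "6767" already present; 3 new (8, 0, 3)
  "67672" → prefix "6767" already present; 1 new (2)
  "67673720" → prefix "67673" already present; 3 new (7, 2, 0)
  "6767855" → prefix "67678" already present; 2 new (5, 5)
  "676746" → prefix "6767" already present; 2 new (4, 6)
  "6767789435" → prefix "67677" already present; 5 new (8, 9, 4, 3, 5)
  "6767988866" → prefix "67679" already present; 5 new (8, 8, 8, 6, 6)
  "67673" → prefix "67673" already present; 0 new (none)
  "67673812" → prefix "67673" already present; 3 new (8, 1, 2)
Total nodes = 6 + 6 + 2 + 6 + 2 + 3 + 2 + 3 + 1 + 3 + 2 + 2 + 5 + 5 + 0 + 3 = 51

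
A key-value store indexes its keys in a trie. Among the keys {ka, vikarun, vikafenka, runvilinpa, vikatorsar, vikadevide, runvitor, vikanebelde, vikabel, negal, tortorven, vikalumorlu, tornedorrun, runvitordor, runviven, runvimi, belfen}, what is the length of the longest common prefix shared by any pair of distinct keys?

8

The deepest shared node is where two words last agree before diverging.
"runvitor" and "runvitordor" agree on "runvitor" (8 characters) before diverging; nothing deeper is shared.
Longest shared-prefix length: 8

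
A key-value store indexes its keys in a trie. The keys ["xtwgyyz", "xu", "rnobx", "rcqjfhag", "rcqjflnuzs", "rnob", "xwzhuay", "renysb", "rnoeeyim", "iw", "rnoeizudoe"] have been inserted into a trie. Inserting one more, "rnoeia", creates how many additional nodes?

1

"rnoei" is already a path in the trie; the remaining "a" must be added.
So 6 − 5 = 1 new nodes.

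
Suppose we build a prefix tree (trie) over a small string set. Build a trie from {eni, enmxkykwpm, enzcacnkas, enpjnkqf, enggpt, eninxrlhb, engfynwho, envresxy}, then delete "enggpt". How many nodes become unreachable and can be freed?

3

Walk "enggpt" from the leaf back toward the root, removing each node that no remaining word uses.
The suffix "gpt" (3 nodes) is used only by "enggpt"; the node for "eng" still has the child "f", so pruning stops there.
Nodes removed: 3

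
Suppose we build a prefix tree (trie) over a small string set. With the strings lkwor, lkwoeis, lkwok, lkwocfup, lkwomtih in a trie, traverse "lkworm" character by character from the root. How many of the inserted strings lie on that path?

1

Traverse "lkworm" character by character; count nodes along the way that are marked as word ends.
Prefixes of the query that are stored words: "lkwor"
Count: 1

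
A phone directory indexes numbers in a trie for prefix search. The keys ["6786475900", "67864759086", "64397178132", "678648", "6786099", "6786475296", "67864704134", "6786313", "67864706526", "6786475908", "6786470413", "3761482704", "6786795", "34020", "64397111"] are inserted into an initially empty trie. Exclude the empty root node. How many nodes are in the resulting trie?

60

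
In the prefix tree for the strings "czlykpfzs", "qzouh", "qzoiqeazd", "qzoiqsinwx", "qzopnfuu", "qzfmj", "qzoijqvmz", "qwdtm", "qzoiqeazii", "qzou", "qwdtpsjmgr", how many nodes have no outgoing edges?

A leaf is a node with no children — equivalently, the end of a word that is not a proper prefix of any other stored word.
Those words: "czlykpfzs", "qwdtm", "qwdtpsjmgr", "qzfmj", "qzoijqvmz", "qzoiqeazd", "qzoiqeazii", "qzoiqsinwx", "qzopnfuu", "qzouh"
Leaf count: 10

10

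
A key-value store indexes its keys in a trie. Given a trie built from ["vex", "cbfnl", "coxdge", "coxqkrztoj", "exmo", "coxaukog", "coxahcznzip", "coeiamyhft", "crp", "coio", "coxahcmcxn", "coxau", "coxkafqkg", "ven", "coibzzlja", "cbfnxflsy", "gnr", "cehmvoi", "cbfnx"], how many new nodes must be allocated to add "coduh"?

Walking "coduh" from the root, the first 2 characters ("co") follow existing edges; "d" is the first miss.
So 5 − 2 = 3 new nodes.

3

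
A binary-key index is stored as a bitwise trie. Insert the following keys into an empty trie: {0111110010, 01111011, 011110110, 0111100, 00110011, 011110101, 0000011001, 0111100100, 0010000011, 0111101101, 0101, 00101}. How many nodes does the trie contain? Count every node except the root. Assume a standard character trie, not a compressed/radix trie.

For each word, the new-node count is its length minus the longest prefix already in the trie:
  "0111110010" → 10 new (0, 1, 1, 1, 1, 1, 0, 0, 1, 0)
  "01111011" → prefix "01111" already present; 3 new (0, 1, 1)
  "011110110" → prefix "01111011" already present; 1 new (0)
  "0111100" → prefix "011110" already present; 1 new (0)
  "00110011" → prefix "0" already present; 7 new (0, 1, 1, 0, 0, 1, 1)
  "011110101" → prefix "0111101" already present; 2 new (0, 1)
  "0000011001" → prefix "00" already present; 8 new (0, 0, 0, 1, 1, 0, 0, 1)
  "0111100100" → prefix "0111100" already present; 3 new (1, 0, 0)
  "0010000011" → prefix "001" already present; 7 new (0, 0, 0, 0, 0, 1, 1)
  "0111101101" → prefix "011110110" already present; 1 new (1)
  "0101" → prefix "01" already present; 2 new (0, 1)
  "00101" → prefix "0010" already present; 1 new (1)
Total nodes = 10 + 3 + 1 + 1 + 7 + 2 + 8 + 3 + 7 + 1 + 2 + 1 = 46

46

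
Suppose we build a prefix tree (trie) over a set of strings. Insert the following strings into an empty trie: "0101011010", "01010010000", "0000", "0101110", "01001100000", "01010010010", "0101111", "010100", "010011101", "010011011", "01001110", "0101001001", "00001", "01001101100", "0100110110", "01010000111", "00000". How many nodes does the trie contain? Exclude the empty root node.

For each word, the new-node count is its length minus the longest prefix already in the trie:
  "0101011010" → 10 new (0, 1, 0, 1, 0, 1, 1, 0, 1, 0)
  "01010010000" → prefix "01010" already present; 6 new (0, 1, 0, 0, 0, 0)
  "0000" → prefix "0" already present; 3 new (0, 0, 0)
  "0101110" → prefix "0101" already present; 3 new (1, 1, 0)
  "01001100000" → prefix "010" already present; 8 new (0, 1, 1, 0, 0, 0, 0, 0)
  "01010010010" → prefix "010100100" already present; 2 new (1, 0)
  "0101111" → prefix "010111" already present; 1 new (1)
  "010100" → prefix "010100" already present; 0 new (none)
  "010011101" → prefix "010011" already present; 3 new (1, 0, 1)
  "010011011" → prefix "0100110" already present; 2 new (1, 1)
  "01001110" → prefix "01001110" already present; 0 new (none)
  "0101001001" → prefix "0101001001" already present; 0 new (none)
  "00001" → prefix "0000" already present; 1 new (1)
  "01001101100" → prefix "010011011" already present; 2 new (0, 0)
  "0100110110" → prefix "0100110110" already present; 0 new (none)
  "01010000111" → prefix "010100" already present; 5 new (0, 0, 1, 1, 1)
  "00000" → prefix "0000" already present; 1 new (0)
Total nodes = 10 + 6 + 3 + 3 + 8 + 2 + 1 + 0 + 3 + 2 + 0 + 0 + 1 + 2 + 0 + 5 + 1 = 47

47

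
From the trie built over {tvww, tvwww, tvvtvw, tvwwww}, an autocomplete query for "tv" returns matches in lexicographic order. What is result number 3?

tvwww

Words with prefix "tv", in lexicographic order: "tvvtvw", "tvww", "tvwww", "tvwwww"
The 3rd is tvwww.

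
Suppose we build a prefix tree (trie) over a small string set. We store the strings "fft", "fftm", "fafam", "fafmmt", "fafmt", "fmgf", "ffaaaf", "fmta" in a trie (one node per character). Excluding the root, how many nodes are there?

21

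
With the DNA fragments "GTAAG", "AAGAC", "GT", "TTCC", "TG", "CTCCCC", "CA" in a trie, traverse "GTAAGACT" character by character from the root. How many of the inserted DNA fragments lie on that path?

Traverse "GTAAGACT" character by character; count nodes along the way that are marked as word ends.
Prefixes of the query that are stored words: "GT", "GTAAG"
Count: 2

2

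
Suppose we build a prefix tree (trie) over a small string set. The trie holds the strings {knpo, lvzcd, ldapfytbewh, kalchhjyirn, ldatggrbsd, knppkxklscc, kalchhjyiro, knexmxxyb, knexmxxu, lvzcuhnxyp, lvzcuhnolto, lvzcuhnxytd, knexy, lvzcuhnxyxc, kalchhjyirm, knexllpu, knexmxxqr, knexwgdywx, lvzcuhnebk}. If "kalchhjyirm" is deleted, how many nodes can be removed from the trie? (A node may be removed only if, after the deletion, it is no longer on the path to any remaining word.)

1

After clearing the end-marker at "kalchhjyirm", prune upward until reaching a node still needed by another word.
The suffix "m" (1 node) is used only by "kalchhjyirm"; the node for "kalchhjyir" still has the child "n", so pruning stops there.
Nodes removed: 1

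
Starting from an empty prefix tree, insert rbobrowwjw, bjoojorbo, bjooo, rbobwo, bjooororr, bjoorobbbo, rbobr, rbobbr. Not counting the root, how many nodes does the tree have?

34

Trace insertions, counting only characters that open a new branch:
  "rbobrowwjw" → 10 new (r, b, o, b, r, o, w, w, j, w)
  "bjoojorbo" → 9 new (b, j, o, o, j, o, r, b, o)
  "bjooo" → prefix "bjoo" already present; 1 new (o)
  "rbobwo" → prefix "rbob" already present; 2 new (w, o)
  "bjooororr" → prefix "bjooo" already present; 4 new (r, o, r, r)
  "bjoorobbbo" → prefix "bjoo" already present; 6 new (r, o, b, b, b, o)
  "rbobr" → prefix "rbobr" already present; 0 new (none)
  "rbobbr" → prefix "rbob" already present; 2 new (b, r)
Total nodes = 10 + 9 + 1 + 2 + 4 + 6 + 0 + 2 = 34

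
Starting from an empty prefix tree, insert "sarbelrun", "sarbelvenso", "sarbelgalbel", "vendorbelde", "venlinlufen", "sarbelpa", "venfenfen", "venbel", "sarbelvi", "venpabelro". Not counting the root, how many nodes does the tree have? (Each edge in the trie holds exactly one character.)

58

Trace insertions, counting only characters that open a new branch:
  "sarbelrun" → 9 new (s, a, r, b, e, l, r, u, n)
  "sarbelvenso" → prefix "sarbel" already present; 5 new (v, e, n, s, o)
  "sarbelgalbel" → prefix "sarbel" already present; 6 new (g, a, l, b, e, l)
  "vendorbelde" → 11 new (v, e, n, d, o, r, b, e, l, d, e)
  "venlinlufen" → prefix "ven" already present; 8 new (l, i, n, l, u, f, e, n)
  "sarbelpa" → prefix "sarbel" already present; 2 new (p, a)
  "venfenfen" → prefix "ven" already present; 6 new (f, e, n, f, e, n)
  "venbel" → prefix "ven" already present; 3 new (b, e, l)
  "sarbelvi" → prefix "sarbelv" already present; 1 new (i)
  "venpabelro" → prefix "ven" already present; 7 new (p, a, b, e, l, r, o)
Total nodes = 9 + 5 + 6 + 11 + 8 + 2 + 6 + 3 + 1 + 7 = 58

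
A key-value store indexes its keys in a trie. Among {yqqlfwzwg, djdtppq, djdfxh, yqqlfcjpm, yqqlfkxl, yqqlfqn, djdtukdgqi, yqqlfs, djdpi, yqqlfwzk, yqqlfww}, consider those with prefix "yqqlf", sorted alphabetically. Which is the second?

yqqlfkxl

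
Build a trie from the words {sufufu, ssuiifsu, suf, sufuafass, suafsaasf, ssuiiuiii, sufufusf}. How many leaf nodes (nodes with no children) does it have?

Leaves are exactly the stored words that no other stored word extends.
Those words: "ssuiifsu", "ssuiiuiii", "suafsaasf", "sufuafass", "sufufusf"
Leaf count: 5

5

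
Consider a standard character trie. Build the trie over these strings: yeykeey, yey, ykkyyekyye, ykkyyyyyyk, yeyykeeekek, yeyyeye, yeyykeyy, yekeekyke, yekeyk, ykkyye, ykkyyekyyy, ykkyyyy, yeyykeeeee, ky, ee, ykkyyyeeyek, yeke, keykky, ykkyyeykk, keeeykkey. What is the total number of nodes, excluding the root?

Insert word by word; a character creates a node only if that edge doesn't already exist:
  "yeykeey" → 7 new (y, e, y, k, e, e, y)
  "yey" → prefix "yey" already present; 0 new (none)
  "ykkyyekyye" → prefix "y" already present; 9 new (k, k, y, y, e, k, y, y, e)
  "ykkyyyyyyk" → prefix "ykkyy" already present; 5 new (y, y, y, y, k)
  "yeyykeeekek" → prefix "yey" already present; 8 new (y, k, e, e, e, k, e, k)
  "yeyyeye" → prefix "yeyy" already present; 3 new (e, y, e)
  "yeyykeyy" → prefix "yeyyke" already present; 2 new (y, y)
  "yekeekyke" → prefix "ye" already present; 7 new (k, e, e, k, y, k, e)
  "yekeyk" → prefix "yeke" already present; 2 new (y, k)
  "ykkyye" → prefix "ykkyye" already present; 0 new (none)
  "ykkyyekyyy" → prefix "ykkyyekyy" already present; 1 new (y)
  "ykkyyyy" → prefix "ykkyyyy" already present; 0 new (none)
  "yeyykeeeee" → prefix "yeyykeee" already present; 2 new (e, e)
  "ky" → 2 new (k, y)
  "ee" → 2 new (e, e)
  "ykkyyyeeyek" → prefix "ykkyyy" already present; 5 new (e, e, y, e, k)
  "yeke" → prefix "yeke" already present; 0 new (none)
  "keykky" → prefix "k" already present; 5 new (e, y, k, k, y)
  "ykkyyeykk" → prefix "ykkyye" already present; 3 new (y, k, k)
  "keeeykkey" → prefix "ke" already present; 7 new (e, e, y, k, k, e, y)
Total nodes = 7 + 0 + 9 + 5 + 8 + 3 + 2 + 7 + 2 + 0 + 1 + 0 + 2 + 2 + 2 + 5 + 0 + 5 + 3 + 7 = 70

70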